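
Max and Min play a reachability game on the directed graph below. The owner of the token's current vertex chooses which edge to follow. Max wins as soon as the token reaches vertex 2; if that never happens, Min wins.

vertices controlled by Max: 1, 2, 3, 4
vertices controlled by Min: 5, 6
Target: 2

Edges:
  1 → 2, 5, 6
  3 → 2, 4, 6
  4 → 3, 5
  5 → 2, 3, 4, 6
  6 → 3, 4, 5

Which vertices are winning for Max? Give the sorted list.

A0 = {2}
A1: add {1, 3} — 1 (Max) has 1→2; 3 (Max) has 3→2.
A2: add {4} — 4 (Max) has 4→3.
A3 = A2; e.g. 5 (Min) can still go to 6. Fixed point.
Max's winning region = {1, 2, 3, 4}.

1, 2, 3, 4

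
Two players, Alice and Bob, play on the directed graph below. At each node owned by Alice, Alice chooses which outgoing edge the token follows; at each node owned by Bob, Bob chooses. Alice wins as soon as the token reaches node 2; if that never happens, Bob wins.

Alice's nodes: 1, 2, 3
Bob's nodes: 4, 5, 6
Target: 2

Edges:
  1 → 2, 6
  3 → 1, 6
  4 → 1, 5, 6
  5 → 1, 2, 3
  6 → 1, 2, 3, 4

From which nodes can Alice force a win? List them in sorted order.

1, 2, 3, 5

A0 = {2}
A1: add {1} — 1 (Alice) has 1→2.
A2: add {3} — 3 (Alice) has 3→1.
A3: add {5} — 5 (Bob): all of {1, 2, 3} already in.
A4 = A3; e.g. 4 (Bob) can still go to 6. Fixed point.
Alice's winning region = {1, 2, 3, 5}.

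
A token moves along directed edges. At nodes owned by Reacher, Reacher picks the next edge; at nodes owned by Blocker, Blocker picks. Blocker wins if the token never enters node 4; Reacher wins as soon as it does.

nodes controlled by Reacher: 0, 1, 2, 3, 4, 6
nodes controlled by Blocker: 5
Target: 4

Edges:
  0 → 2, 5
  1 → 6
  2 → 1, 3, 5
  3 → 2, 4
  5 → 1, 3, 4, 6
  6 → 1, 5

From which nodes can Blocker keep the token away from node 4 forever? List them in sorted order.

1, 5, 6

A0 = {4}
A1: add {3} — 3 (Reacher) has 3→4.
A2: add {2} — 2 (Reacher) has 2→3.
A3: add {0} — 0 (Reacher) has 0→2.
A4 = A3; e.g. 1 (Reacher) has no edge into A3. Fixed point.
Reacher's attractor = {0, 2, 3, 4}; Blocker avoids the target exactly from the complement.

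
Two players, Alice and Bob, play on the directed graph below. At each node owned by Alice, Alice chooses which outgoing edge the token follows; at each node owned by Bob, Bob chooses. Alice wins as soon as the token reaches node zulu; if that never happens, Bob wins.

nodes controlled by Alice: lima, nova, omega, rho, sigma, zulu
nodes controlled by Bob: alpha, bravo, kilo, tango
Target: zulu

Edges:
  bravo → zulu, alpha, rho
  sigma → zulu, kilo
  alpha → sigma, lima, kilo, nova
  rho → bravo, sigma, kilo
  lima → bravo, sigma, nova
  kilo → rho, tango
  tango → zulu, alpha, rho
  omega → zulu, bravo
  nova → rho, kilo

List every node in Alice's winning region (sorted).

A0 = {zulu}
A1: add {omega, sigma} — sigma (Alice) has sigma→zulu; omega (Alice) has omega→zulu.
A2: add {lima, rho} — rho (Alice) has rho→sigma; lima (Alice) has lima→sigma.
A3: add {nova} — nova (Alice) has nova→rho.
A4 = A3; e.g. bravo (Bob) can still go to alpha. Fixed point.
Alice's winning region = {lima, nova, omega, rho, sigma, zulu}.

lima, nova, omega, rho, sigma, zulu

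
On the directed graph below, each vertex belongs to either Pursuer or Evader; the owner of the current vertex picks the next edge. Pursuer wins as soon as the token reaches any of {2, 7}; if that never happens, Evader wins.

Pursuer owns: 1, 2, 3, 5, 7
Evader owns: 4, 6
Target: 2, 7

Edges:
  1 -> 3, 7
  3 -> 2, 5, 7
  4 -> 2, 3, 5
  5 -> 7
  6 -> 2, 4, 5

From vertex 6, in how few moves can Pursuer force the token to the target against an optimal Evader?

A0 = {2, 7}
A1: add {1, 3, 5} — 1 (Pursuer) has 1→7; 3 (Pursuer) has 3→2; 5 (Pursuer) has 5→7.
A2: add {4} — 4 (Evader): all of {2, 3, 5} already in.
A3: add {6} — 6 (Evader): all of {2, 4, 5} already in.
A3 = all vertices. Fixed point.
6 enters the attractor at level 3, so Pursuer can force the target in 3 moves from there.

3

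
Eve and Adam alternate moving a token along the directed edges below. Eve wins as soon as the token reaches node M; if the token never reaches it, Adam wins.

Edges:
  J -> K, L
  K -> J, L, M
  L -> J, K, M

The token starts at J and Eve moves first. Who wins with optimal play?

Adam

Track states (vertex, player-to-move).
A0 = {(M,Eve), (M,Adam)}
A1: add {(K,Eve), (L,Eve)}.
A2: add {(J,Adam)}.
A3 = A2; e.g. (J,Eve) stays out. (J,Eve) never enters ⇒ Adam avoids the target.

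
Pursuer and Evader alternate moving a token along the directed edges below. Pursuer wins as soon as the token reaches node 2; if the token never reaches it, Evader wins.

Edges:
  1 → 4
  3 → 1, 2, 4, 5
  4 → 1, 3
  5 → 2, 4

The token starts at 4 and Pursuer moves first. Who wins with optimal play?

Evader

Track states (vertex, player-to-move).
A0 = {(2,Pursuer), (2,Evader)}
A1: add {(3,Pursuer), (5,Pursuer)}.
A2 = A1; e.g. (1,Pursuer) stays out. (4,Pursuer) never enters ⇒ Evader avoids the target.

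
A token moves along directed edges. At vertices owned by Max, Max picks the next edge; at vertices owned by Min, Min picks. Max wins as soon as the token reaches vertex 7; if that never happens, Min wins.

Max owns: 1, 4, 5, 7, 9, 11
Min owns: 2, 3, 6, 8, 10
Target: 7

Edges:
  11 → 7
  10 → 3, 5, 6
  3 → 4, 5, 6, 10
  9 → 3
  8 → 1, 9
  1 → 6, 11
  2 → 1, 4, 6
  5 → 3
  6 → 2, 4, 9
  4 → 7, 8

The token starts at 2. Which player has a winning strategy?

Min

A0 = {7}
A1: add {4, 11} — 4 (Max) has 4→7; 11 (Max) has 11→7.
A2: add {1} — 1 (Max) has 1→11.
A3 = A2; e.g. 2 (Min) can still go to 6. Fixed point.
2 never enters the attractor, so Min can avoid the target forever.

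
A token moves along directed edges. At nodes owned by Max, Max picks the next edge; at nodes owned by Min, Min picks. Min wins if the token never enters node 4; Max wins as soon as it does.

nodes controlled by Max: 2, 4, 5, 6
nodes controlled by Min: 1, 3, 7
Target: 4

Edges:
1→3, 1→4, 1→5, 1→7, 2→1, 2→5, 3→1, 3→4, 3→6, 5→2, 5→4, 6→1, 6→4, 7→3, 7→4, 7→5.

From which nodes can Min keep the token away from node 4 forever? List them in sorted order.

A0 = {4}
A1: add {5, 6} — 5 (Max) has 5→4; 6 (Max) has 6→4.
A2: add {2} — 2 (Max) has 2→5.
A3 = A2; e.g. 1 (Min) can still go to 3. Fixed point.
Max's attractor = {2, 4, 5, 6}; Min avoids the target exactly from the complement.

1, 3, 7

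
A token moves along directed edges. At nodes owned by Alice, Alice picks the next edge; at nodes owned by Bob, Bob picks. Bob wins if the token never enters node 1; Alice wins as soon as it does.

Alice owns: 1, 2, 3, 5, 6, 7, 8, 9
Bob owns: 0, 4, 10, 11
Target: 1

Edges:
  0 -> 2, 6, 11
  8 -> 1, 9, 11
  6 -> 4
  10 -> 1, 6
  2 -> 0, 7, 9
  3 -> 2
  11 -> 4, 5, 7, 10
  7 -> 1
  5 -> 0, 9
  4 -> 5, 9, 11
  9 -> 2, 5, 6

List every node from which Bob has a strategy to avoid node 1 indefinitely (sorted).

0, 4, 6, 10, 11

A0 = {1}
A1: add {7, 8} — 7 (Alice) has 7→1; 8 (Alice) has 8→1.
A2: add {2} — 2 (Alice) has 2→7.
A3: add {3, 9} — 3 (Alice) has 3→2; 9 (Alice) has 9→2.
A4: add {5} — 5 (Alice) has 5→9.
A5 = A4; e.g. 0 (Bob) can still go to 6. Fixed point.
Alice's attractor = {1, 2, 3, 5, 7, 8, 9}; Bob avoids the target exactly from the complement.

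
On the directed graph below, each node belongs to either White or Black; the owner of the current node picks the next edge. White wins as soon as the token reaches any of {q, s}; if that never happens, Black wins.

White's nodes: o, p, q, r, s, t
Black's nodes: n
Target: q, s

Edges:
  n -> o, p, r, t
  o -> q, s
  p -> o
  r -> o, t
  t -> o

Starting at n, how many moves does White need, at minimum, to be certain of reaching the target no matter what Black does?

A0 = {q, s}
A1: add {o} — o (White) has o→q.
A2: add {p, r, t} — p (White) has p→o; r (White) has r→o; t (White) has t→o.
A3: add {n} — n (Black): all of {o, p, r, t} already in.
A3 = all vertices. Fixed point.
n enters the attractor at level 3, so White can force the target in 3 moves from there.

3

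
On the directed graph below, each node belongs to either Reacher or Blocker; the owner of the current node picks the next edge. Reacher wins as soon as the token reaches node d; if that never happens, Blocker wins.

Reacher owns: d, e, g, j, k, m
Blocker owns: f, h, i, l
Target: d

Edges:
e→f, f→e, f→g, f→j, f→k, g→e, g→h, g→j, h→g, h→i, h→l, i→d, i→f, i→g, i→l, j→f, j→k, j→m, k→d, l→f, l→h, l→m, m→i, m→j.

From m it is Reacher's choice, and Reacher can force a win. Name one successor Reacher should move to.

j

A0 = {d}
A1: add {k} — k (Reacher) has k→d.
A2: add {j} — j (Reacher) has j→k.
A3: add {g, m} — g (Reacher) has g→j; m (Reacher) has m→j.
A4 = A3; e.g. e (Reacher) has no edge into A3. Fixed point.
From m, successor j is in the attractor (rank 2); the other successor i is not.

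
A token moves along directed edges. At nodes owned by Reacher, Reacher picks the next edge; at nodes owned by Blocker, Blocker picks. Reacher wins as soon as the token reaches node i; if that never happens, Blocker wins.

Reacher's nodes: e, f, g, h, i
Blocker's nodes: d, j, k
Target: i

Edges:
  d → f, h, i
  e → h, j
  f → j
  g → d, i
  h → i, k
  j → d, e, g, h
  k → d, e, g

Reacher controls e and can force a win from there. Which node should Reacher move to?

h

A0 = {i}
A1: add {g, h} — g (Reacher) has g→i; h (Reacher) has h→i.
A2: add {e} — e (Reacher) has e→h.
A3 = A2; e.g. d (Blocker) can still go to f. Fixed point.
From e, successor h is in the attractor (rank 1); the other successor j is not.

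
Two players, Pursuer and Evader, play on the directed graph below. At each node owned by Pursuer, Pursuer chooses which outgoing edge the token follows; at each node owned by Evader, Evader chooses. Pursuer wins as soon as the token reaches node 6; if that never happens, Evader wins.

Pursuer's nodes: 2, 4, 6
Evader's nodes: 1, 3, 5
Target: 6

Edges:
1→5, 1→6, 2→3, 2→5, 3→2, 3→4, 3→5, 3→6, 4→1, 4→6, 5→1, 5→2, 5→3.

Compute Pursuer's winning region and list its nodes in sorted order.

A0 = {6}
A1: add {4} — 4 (Pursuer) has 4→6.
A2 = A1; e.g. 1 (Evader) can still go to 5. Fixed point.
Pursuer's winning region = {4, 6}.

4, 6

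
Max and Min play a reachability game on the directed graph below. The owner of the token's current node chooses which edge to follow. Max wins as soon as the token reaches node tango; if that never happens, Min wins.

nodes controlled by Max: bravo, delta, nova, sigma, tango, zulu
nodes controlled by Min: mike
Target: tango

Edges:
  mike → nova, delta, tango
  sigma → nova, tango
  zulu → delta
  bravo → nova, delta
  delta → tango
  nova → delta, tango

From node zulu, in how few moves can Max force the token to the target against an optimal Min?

2

A0 = {tango}
A1: add {delta, nova, sigma} — sigma (Max) has sigma→tango; nova (Max) has nova→tango; delta (Max) has delta→tango.
A2: add {bravo, mike, zulu} — bravo (Max) has bravo→nova; mike (Min): all of {nova, delta, tango} already in; zulu (Max) has zulu→delta.
A2 = all vertices. Fixed point.
zulu enters the attractor at level 2, so Max can force the target in 2 moves from there.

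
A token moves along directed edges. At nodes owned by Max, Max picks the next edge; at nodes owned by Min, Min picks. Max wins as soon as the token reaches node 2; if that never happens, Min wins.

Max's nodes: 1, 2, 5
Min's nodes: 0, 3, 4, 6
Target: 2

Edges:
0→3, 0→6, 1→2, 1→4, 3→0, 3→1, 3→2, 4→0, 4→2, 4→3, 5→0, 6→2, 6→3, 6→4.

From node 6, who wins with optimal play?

A0 = {2}
A1: add {1} — 1 (Max) has 1→2.
A2 = A1; e.g. 0 (Min) can still go to 3. Fixed point.
6 never enters the attractor, so Min can avoid the target forever.

Min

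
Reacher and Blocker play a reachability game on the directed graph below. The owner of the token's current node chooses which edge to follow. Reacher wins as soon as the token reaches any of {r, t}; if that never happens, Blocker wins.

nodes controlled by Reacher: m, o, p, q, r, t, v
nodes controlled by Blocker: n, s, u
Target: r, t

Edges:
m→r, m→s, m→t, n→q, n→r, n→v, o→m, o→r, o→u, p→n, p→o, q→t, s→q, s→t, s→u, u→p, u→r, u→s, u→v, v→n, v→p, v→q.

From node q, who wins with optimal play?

Reacher

A0 = {r, t}
A1: add {m, o, q} — m (Reacher) has m→r; o (Reacher) has o→r; q (Reacher) has q→t.
q ∈ A1, so Reacher can force the target.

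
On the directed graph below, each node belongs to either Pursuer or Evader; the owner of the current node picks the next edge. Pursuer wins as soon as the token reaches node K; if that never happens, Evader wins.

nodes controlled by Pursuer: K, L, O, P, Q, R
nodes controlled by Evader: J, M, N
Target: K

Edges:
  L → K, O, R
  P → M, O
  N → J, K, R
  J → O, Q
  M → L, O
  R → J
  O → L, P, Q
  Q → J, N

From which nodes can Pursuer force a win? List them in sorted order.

K, L, M, O, P

A0 = {K}
A1: add {L} — L (Pursuer) has L→K.
A2: add {O} — O (Pursuer) has O→L.
A3: add {M, P} — M (Evader): all of {L, O} already in; P (Pursuer) has P→O.
A4 = A3; e.g. J (Evader) can still go to Q. Fixed point.
Pursuer's winning region = {K, L, M, O, P}.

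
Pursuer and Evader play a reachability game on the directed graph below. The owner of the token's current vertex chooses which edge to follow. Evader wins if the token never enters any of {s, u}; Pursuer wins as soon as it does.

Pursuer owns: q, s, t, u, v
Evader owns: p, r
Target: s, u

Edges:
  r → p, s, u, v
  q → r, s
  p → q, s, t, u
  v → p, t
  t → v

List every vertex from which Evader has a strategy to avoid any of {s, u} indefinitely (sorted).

p, r, t, v

A0 = {s, u}
A1: add {q} — q (Pursuer) has q→s.
A2 = A1; e.g. p (Evader) can still go to t. Fixed point.
Pursuer's attractor = {q, s, u}; Evader avoids the target exactly from the complement.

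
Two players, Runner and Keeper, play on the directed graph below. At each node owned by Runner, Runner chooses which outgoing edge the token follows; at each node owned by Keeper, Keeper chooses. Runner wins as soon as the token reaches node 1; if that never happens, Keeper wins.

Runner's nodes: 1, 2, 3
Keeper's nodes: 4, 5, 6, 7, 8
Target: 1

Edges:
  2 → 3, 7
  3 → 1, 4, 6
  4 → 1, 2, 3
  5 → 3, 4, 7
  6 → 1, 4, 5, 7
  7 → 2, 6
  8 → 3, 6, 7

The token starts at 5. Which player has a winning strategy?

A0 = {1}
A1: add {3} — 3 (Runner) has 3→1.
A2: add {2} — 2 (Runner) has 2→3.
A3: add {4} — 4 (Keeper): all of {1, 2, 3} already in.
A4 = A3; e.g. 5 (Keeper) can still go to 7. Fixed point.
5 never enters the attractor, so Keeper can avoid the target forever.

Keeper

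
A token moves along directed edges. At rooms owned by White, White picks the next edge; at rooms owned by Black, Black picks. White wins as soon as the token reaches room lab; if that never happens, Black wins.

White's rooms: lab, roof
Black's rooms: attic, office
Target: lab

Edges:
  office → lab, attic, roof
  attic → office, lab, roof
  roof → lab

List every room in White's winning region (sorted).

lab, roof

A0 = {lab}
A1: add {roof} — roof (White) has roof→lab.
A2 = A1; e.g. office (Black) can still go to attic. Fixed point.
White's winning region = {lab, roof}.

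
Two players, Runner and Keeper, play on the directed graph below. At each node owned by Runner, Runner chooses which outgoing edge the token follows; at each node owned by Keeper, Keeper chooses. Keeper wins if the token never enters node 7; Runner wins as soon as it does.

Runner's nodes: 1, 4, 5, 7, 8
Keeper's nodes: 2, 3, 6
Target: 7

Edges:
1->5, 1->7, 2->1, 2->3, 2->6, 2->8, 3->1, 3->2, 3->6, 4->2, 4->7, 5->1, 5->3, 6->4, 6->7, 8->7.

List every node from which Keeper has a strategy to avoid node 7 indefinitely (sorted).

2, 3

A0 = {7}
A1: add {1, 4, 8} — 1 (Runner) has 1→7; 4 (Runner) has 4→7; 8 (Runner) has 8→7.
A2: add {5, 6} — 5 (Runner) has 5→1; 6 (Keeper): all of {4, 7} already in.
A3 = A2; e.g. 2 (Keeper) can still go to 3. Fixed point.
Runner's attractor = {1, 4, 5, 6, 7, 8}; Keeper avoids the target exactly from the complement.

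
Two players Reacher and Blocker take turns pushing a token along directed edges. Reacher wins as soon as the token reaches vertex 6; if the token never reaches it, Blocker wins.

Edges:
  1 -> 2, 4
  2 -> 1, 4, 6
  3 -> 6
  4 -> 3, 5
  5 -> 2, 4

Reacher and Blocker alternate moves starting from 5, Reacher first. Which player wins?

Blocker

Track states (vertex, player-to-move).
A0 = {(6,Reacher), (6,Blocker)}
A1: add {(2,Reacher), (3,Reacher), (3,Blocker)}.
A2: add {(4,Reacher)}.
A3: add {(1,Blocker), (5,Blocker)}.
A4 = A3; e.g. (1,Reacher) stays out. (5,Reacher) never enters ⇒ Blocker avoids the target.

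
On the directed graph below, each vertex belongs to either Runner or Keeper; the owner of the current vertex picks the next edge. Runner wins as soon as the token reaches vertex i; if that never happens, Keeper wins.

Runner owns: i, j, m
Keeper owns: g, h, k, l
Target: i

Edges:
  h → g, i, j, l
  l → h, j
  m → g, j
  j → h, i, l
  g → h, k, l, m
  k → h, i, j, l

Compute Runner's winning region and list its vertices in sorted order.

A0 = {i}
A1: add {j} — j (Runner) has j→i.
A2: add {m} — m (Runner) has m→j.
A3 = A2; e.g. g (Keeper) can still go to h. Fixed point.
Runner's winning region = {i, j, m}.

i, j, m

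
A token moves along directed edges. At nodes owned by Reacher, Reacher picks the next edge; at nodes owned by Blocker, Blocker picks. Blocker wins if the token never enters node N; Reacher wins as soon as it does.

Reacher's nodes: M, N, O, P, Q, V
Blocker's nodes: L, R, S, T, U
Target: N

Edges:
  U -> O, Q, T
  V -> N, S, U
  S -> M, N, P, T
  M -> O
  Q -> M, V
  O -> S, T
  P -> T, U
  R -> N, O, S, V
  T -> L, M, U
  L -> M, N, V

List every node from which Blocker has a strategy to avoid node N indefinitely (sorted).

L, M, O, P, R, S, T, U

A0 = {N}
A1: add {V} — V (Reacher) has V→N.
A2: add {Q} — Q (Reacher) has Q→V.
A3 = A2; e.g. L (Blocker) can still go to M. Fixed point.
Reacher's attractor = {N, Q, V}; Blocker avoids the target exactly from the complement.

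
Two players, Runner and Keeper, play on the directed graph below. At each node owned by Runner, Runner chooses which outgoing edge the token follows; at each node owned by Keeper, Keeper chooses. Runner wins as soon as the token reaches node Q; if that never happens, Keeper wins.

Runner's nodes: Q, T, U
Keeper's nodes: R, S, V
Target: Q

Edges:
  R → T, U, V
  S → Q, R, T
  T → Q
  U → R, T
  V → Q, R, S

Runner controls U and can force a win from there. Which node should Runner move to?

T

A0 = {Q}
A1: add {T} — T (Runner) has T→Q.
A2: add {U} — U (Runner) has U→T.
A3 = A2; e.g. R (Keeper) can still go to V. Fixed point.
From U, successor T is in the attractor (rank 1); the other successor R is not.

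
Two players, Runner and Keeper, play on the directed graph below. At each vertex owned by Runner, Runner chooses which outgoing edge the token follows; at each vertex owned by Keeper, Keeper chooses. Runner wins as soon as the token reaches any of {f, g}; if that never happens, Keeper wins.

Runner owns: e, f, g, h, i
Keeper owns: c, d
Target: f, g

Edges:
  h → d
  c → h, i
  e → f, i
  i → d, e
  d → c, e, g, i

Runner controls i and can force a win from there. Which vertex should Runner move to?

e

A0 = {f, g}
A1: add {e} — e (Runner) has e→f.
A2: add {i} — i (Runner) has i→e.
A3 = A2; e.g. c (Keeper) can still go to h. Fixed point.
From i, successor e is in the attractor (rank 1); the other successor d is not.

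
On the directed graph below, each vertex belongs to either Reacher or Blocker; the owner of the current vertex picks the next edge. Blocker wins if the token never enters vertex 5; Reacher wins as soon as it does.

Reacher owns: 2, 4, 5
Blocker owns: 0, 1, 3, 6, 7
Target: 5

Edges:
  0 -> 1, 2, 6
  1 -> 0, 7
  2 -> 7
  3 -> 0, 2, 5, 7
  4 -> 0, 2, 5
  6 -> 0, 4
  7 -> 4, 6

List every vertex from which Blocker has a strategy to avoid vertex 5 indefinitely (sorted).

A0 = {5}
A1: add {4} — 4 (Reacher) has 4→5.
A2 = A1; e.g. 0 (Blocker) can still go to 1. Fixed point.
Reacher's attractor = {4, 5}; Blocker avoids the target exactly from the complement.

0, 1, 2, 3, 6, 7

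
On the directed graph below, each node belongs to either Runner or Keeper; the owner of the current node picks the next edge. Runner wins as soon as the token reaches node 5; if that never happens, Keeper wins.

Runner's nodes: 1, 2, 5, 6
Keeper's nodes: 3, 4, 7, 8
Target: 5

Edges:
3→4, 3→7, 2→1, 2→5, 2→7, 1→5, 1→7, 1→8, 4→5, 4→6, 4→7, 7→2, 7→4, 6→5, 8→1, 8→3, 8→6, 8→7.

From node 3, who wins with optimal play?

A0 = {5}
A1: add {1, 2, 6} — 1 (Runner) has 1→5; 2 (Runner) has 2→5; 6 (Runner) has 6→5.
A2 = A1; e.g. 3 (Keeper) can still go to 4. Fixed point.
3 never enters the attractor, so Keeper can avoid the target forever.

Keeper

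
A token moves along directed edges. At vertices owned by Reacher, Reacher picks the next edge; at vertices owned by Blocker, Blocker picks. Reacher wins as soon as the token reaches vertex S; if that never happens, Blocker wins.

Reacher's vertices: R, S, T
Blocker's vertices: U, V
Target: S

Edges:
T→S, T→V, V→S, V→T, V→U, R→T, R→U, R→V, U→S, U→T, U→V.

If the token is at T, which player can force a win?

Reacher

A0 = {S}
A1: add {T} — T (Reacher) has T→S.
T ∈ A1, so Reacher can force the target.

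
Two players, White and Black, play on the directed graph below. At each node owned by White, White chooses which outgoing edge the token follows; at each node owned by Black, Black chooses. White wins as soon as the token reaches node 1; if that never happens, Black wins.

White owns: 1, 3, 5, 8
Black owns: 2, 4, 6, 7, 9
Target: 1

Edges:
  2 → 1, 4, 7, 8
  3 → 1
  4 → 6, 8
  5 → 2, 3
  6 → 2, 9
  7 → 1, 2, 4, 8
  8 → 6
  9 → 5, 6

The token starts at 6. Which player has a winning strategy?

A0 = {1}
A1: add {3} — 3 (White) has 3→1.
A2: add {5} — 5 (White) has 5→3.
A3 = A2; e.g. 2 (Black) can still go to 4. Fixed point.
6 never enters the attractor, so Black can avoid the target forever.

Black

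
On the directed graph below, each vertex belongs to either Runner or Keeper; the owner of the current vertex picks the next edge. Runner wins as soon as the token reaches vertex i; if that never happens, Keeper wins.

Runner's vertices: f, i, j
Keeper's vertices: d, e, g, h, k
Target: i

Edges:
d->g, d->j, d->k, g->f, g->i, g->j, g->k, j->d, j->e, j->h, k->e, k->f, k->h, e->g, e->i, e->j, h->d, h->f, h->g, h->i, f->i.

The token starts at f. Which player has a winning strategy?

Runner

A0 = {i}
A1: add {f} — f (Runner) has f→i.
A2 = A1; e.g. d (Keeper) can still go to g. Fixed point.
f ∈ A1, so Runner can force the target.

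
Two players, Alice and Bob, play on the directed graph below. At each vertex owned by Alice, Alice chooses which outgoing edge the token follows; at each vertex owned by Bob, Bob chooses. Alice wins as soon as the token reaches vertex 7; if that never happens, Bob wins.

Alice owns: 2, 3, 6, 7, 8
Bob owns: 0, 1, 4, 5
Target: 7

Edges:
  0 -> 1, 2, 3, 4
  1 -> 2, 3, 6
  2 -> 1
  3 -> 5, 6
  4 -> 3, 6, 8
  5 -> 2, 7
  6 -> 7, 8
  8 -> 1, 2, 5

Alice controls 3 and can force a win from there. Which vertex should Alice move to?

6

A0 = {7}
A1: add {6} — 6 (Alice) has 6→7.
A2: add {3} — 3 (Alice) has 3→6.
A3 = A2; e.g. 0 (Bob) can still go to 1. Fixed point.
From 3, successor 6 is in the attractor (rank 1); the other successor 5 is not.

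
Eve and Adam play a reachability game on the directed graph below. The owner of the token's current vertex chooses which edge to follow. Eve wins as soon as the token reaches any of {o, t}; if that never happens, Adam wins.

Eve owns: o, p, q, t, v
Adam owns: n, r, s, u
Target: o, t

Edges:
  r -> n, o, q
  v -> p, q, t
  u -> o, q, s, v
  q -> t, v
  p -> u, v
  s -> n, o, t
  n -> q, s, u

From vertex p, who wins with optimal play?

Eve

A0 = {o, t}
A1: add {q, v} — q (Eve) has q→t; v (Eve) has v→t.
A2: add {p} — p (Eve) has p→v.
A3 = A2; e.g. n (Adam) can still go to s. Fixed point.
p ∈ A2, so Eve can force the target.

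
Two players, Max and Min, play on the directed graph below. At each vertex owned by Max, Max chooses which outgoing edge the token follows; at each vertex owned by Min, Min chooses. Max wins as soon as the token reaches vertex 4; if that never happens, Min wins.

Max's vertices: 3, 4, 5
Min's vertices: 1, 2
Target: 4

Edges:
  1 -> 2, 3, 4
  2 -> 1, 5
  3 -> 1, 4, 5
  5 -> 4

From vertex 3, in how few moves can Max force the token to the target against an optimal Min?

A0 = {4}
A1: add {3, 5} — 3 (Max) has 3→4; 5 (Max) has 5→4.
A2 = A1; e.g. 1 (Min) can still go to 2. Fixed point.
3 enters the attractor at level 1, so Max can force the target in 1 move from there.

1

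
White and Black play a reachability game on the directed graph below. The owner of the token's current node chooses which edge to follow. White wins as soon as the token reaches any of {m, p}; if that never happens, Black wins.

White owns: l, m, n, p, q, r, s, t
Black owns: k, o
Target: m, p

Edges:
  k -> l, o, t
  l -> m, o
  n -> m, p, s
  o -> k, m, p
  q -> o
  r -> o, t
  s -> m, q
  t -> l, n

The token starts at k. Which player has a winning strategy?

A0 = {m, p}
A1: add {l, n, s} — l (White) has l→m; n (White) has n→m; s (White) has s→m.
A2: add {t} — t (White) has t→l.
A3: add {r} — r (White) has r→t.
A4 = A3; e.g. k (Black) can still go to o. Fixed point.
k never enters the attractor, so Black can avoid the target forever.

Black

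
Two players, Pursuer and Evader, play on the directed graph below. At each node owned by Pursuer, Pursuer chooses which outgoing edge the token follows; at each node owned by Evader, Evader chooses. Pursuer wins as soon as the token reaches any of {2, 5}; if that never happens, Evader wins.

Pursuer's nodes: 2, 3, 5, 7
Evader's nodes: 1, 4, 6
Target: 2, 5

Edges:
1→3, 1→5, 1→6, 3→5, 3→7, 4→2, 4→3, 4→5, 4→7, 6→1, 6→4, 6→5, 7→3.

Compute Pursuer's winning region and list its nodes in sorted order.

A0 = {2, 5}
A1: add {3} — 3 (Pursuer) has 3→5.
A2: add {7} — 7 (Pursuer) has 7→3.
A3: add {4} — 4 (Evader): all of {2, 3, 5, 7} already in.
A4 = A3; e.g. 1 (Evader) can still go to 6. Fixed point.
Pursuer's winning region = {2, 3, 4, 5, 7}.

2, 3, 4, 5, 7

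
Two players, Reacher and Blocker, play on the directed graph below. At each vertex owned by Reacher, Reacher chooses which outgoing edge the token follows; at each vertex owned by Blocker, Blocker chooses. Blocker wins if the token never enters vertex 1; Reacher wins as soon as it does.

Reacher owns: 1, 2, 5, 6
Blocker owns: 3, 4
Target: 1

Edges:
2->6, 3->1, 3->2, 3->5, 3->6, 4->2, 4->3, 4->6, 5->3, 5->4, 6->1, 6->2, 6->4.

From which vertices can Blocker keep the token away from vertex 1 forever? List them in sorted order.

3, 4, 5

A0 = {1}
A1: add {6} — 6 (Reacher) has 6→1.
A2: add {2} — 2 (Reacher) has 2→6.
A3 = A2; e.g. 3 (Blocker) can still go to 5. Fixed point.
Reacher's attractor = {1, 2, 6}; Blocker avoids the target exactly from the complement.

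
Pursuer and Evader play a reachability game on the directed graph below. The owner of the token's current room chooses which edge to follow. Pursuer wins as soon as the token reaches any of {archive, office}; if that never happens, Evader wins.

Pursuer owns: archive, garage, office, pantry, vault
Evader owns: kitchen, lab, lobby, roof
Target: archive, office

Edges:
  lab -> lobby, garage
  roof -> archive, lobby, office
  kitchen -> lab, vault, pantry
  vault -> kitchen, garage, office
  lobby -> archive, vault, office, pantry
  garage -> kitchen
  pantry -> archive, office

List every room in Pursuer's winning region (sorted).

archive, lobby, office, pantry, roof, vault

A0 = {archive, office}
A1: add {pantry, vault} — vault (Pursuer) has vault→office; pantry (Pursuer) has pantry→archive.
A2: add {lobby} — lobby (Evader): all of {archive, vault, office, pantry} already in.
A3: add {roof} — roof (Evader): all of {archive, lobby, office} already in.
A4 = A3; e.g. lab (Evader) can still go to garage. Fixed point.
Pursuer's winning region = {archive, lobby, office, pantry, roof, vault}.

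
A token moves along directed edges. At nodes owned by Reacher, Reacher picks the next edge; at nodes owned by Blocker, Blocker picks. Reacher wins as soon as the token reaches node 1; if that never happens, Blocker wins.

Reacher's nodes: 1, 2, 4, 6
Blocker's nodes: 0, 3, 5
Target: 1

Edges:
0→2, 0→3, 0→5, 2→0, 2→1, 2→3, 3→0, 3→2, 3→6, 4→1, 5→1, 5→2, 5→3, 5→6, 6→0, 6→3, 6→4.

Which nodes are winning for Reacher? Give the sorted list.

A0 = {1}
A1: add {2, 4} — 2 (Reacher) has 2→1; 4 (Reacher) has 4→1.
A2: add {6} — 6 (Reacher) has 6→4.
A3 = A2; e.g. 0 (Blocker) can still go to 3. Fixed point.
Reacher's winning region = {1, 2, 4, 6}.

1, 2, 4, 6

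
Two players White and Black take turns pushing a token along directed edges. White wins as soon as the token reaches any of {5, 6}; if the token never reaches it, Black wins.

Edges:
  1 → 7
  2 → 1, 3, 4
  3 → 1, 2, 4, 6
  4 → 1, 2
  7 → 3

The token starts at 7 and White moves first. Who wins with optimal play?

Black

Track states (vertex, player-to-move).
A0 = {(5,White), (5,Black), (6,White), (6,Black)}
A1: add {(3,White)}.
A2: add {(7,Black)}.
A3: add {(1,White)}.
A4 = A3; e.g. (1,Black) stays out. (7,White) never enters ⇒ Black avoids the target.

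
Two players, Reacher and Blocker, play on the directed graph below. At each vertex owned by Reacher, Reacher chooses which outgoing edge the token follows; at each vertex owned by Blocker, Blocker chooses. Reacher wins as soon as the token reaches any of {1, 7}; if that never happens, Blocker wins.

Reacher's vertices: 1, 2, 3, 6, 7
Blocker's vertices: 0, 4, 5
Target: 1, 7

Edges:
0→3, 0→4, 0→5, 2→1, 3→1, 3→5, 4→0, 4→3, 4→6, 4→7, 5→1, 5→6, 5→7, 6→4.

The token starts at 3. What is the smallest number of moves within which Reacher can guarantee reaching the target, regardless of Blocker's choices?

A0 = {1, 7}
A1: add {2, 3} — 2 (Reacher) has 2→1; 3 (Reacher) has 3→1.
A2 = A1; e.g. 0 (Blocker) can still go to 4. Fixed point.
3 enters the attractor at level 1, so Reacher can force the target in 1 move from there.

1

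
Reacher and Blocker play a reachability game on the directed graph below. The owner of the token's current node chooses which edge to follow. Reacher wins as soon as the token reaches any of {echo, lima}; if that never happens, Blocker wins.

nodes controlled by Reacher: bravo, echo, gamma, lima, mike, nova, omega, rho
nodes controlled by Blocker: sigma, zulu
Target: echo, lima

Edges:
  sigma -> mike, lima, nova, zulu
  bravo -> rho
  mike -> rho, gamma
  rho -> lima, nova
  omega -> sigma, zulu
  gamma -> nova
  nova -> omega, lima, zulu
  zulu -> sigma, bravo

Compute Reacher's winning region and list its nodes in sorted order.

bravo, echo, gamma, lima, mike, nova, rho

A0 = {echo, lima}
A1: add {nova, rho} — rho (Reacher) has rho→lima; nova (Reacher) has nova→lima.
A2: add {bravo, gamma, mike} — bravo (Reacher) has bravo→rho; mike (Reacher) has mike→rho; gamma (Reacher) has gamma→nova.
A3 = A2; e.g. sigma (Blocker) can still go to zulu. Fixed point.
Reacher's winning region = {bravo, echo, gamma, lima, mike, nova, rho}.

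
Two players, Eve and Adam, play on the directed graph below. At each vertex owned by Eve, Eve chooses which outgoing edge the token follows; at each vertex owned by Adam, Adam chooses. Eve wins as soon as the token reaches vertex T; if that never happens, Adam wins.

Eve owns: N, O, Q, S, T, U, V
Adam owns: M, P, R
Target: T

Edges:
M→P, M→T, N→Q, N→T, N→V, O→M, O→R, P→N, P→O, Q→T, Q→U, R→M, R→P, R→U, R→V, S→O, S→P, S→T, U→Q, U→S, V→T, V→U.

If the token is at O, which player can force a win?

Adam

A0 = {T}
A1: add {N, Q, S, V} — N (Eve) has N→T; Q (Eve) has Q→T; S (Eve) has S→T; V (Eve) has V→T.
A2: add {U} — U (Eve) has U→Q.
A3 = A2; e.g. M (Adam) can still go to P. Fixed point.
O never enters the attractor, so Adam can avoid the target forever.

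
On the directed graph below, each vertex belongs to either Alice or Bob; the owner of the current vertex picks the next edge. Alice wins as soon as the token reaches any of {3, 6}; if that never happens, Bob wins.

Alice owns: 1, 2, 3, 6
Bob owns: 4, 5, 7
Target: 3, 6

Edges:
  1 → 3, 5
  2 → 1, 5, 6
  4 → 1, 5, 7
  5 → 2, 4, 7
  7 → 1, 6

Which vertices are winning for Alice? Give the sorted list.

1, 2, 3, 6, 7

A0 = {3, 6}
A1: add {1, 2} — 1 (Alice) has 1→3; 2 (Alice) has 2→6.
A2: add {7} — 7 (Bob): all of {1, 6} already in.
A3 = A2; e.g. 4 (Bob) can still go to 5. Fixed point.
Alice's winning region = {1, 2, 3, 6, 7}.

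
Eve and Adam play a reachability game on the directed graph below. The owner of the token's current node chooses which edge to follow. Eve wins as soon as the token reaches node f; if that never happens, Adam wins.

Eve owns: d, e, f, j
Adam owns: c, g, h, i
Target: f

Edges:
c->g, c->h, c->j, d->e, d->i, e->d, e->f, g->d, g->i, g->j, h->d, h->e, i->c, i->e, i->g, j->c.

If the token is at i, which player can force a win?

A0 = {f}
A1: add {e} — e (Eve) has e→f.
A2: add {d} — d (Eve) has d→e.
A3: add {h} — h (Adam): all of {d, e} already in.
A4 = A3; e.g. c (Adam) can still go to g. Fixed point.
i never enters the attractor, so Adam can avoid the target forever.

Adam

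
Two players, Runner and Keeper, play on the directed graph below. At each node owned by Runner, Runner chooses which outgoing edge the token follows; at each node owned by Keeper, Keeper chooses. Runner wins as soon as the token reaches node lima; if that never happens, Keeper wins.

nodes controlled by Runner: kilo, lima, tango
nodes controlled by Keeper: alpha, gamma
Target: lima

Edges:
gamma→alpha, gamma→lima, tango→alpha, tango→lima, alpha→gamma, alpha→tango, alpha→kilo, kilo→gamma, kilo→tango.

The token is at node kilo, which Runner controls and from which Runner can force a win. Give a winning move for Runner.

tango

A0 = {lima}
A1: add {tango} — tango (Runner) has tango→lima.
A2: add {kilo} — kilo (Runner) has kilo→tango.
A3 = A2; e.g. gamma (Keeper) can still go to alpha. Fixed point.
From kilo, successor tango is in the attractor (rank 1); the other successor gamma is not.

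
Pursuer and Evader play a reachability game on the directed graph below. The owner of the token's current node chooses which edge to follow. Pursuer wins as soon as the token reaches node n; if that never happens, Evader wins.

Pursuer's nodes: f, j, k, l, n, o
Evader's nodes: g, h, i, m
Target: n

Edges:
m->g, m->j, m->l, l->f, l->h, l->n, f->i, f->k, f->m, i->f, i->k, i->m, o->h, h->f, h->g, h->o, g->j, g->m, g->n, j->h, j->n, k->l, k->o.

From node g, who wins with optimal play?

A0 = {n}
A1: add {j, l} — j (Pursuer) has j→n; l (Pursuer) has l→n.
A2: add {k} — k (Pursuer) has k→l.
A3: add {f} — f (Pursuer) has f→k.
A4 = A3; e.g. g (Evader) can still go to m. Fixed point.
g never enters the attractor, so Evader can avoid the target forever.

Evader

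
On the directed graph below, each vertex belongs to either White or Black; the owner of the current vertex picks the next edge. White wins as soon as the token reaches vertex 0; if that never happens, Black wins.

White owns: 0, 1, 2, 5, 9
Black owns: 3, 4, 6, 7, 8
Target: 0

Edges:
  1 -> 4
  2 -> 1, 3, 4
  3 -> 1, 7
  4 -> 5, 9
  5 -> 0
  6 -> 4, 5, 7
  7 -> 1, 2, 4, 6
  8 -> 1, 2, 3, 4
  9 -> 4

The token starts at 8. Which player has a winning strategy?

A0 = {0}
A1: add {5} — 5 (White) has 5→0.
A2 = A1; e.g. 1 (White) has no edge into A1. Fixed point.
8 never enters the attractor, so Black can avoid the target forever.

Black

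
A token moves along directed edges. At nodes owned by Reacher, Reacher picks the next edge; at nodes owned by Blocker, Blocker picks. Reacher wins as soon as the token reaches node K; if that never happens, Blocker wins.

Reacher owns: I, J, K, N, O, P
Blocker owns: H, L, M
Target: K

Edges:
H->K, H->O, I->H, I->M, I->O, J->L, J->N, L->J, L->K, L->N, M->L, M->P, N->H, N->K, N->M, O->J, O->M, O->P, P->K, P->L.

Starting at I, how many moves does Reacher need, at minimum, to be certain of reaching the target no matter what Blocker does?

3

A0 = {K}
A1: add {N, P} — N (Reacher) has N→K; P (Reacher) has P→K.
A2: add {J, O} — J (Reacher) has J→N; O (Reacher) has O→P.
A3: add {H, I, L} — H (Blocker): all of {K, O} already in; I (Reacher) has I→O; L (Blocker): all of {J, K, N} already in.
I enters the attractor at level 3, so Reacher can force the target in 3 moves from there.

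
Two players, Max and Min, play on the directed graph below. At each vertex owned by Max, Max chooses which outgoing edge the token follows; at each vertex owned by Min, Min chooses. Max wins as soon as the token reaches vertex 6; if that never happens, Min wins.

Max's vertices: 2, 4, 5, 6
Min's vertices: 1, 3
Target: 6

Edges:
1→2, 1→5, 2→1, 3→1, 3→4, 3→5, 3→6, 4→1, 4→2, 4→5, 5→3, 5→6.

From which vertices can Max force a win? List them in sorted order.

4, 5, 6

A0 = {6}
A1: add {5} — 5 (Max) has 5→6.
A2: add {4} — 4 (Max) has 4→5.
A3 = A2; e.g. 1 (Min) can still go to 2. Fixed point.
Max's winning region = {4, 5, 6}.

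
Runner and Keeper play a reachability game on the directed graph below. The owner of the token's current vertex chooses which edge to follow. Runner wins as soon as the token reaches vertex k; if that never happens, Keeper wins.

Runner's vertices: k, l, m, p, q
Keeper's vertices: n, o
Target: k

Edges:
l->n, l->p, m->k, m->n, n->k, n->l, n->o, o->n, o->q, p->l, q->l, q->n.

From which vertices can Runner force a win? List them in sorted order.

k, m

A0 = {k}
A1: add {m} — m (Runner) has m→k.
A2 = A1; e.g. l (Runner) has no edge into A1. Fixed point.
Runner's winning region = {k, m}.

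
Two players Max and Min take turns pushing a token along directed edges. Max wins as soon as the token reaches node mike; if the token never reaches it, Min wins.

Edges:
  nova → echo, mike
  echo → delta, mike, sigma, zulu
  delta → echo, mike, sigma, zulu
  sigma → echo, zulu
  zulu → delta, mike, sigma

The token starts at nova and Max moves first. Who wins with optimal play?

Max

Track states (vertex, player-to-move).
A0 = {(mike,Max), (mike,Min)}
A1: add {(nova,Max), (echo,Max), (delta,Max), (zulu,Max)}.
(nova,Max) ∈ A1 ⇒ Max forces the target.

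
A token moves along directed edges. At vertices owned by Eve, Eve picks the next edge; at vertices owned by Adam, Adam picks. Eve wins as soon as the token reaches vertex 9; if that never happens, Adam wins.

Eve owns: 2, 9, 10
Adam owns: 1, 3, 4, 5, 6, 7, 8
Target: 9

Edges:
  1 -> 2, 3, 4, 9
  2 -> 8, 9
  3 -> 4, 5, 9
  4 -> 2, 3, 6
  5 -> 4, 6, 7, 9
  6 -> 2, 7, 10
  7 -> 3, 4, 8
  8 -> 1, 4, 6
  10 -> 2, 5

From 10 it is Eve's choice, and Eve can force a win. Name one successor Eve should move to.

A0 = {9}
A1: add {2} — 2 (Eve) has 2→9.
A2: add {10} — 10 (Eve) has 10→2.
A3 = A2; e.g. 1 (Adam) can still go to 3. Fixed point.
From 10, successor 2 is in the attractor (rank 1); the other successor 5 is not.

2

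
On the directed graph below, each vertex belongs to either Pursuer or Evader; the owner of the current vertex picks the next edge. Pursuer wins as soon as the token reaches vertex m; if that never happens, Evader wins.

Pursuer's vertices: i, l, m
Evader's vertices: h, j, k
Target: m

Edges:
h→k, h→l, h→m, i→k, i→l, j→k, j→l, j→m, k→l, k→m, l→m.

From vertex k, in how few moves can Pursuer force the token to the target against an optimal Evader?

2

A0 = {m}
A1: add {l} — l (Pursuer) has l→m.
A2: add {i, k} — i (Pursuer) has i→l; k (Evader): all of {l, m} already in.
k enters the attractor at level 2, so Pursuer can force the target in 2 moves from there.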